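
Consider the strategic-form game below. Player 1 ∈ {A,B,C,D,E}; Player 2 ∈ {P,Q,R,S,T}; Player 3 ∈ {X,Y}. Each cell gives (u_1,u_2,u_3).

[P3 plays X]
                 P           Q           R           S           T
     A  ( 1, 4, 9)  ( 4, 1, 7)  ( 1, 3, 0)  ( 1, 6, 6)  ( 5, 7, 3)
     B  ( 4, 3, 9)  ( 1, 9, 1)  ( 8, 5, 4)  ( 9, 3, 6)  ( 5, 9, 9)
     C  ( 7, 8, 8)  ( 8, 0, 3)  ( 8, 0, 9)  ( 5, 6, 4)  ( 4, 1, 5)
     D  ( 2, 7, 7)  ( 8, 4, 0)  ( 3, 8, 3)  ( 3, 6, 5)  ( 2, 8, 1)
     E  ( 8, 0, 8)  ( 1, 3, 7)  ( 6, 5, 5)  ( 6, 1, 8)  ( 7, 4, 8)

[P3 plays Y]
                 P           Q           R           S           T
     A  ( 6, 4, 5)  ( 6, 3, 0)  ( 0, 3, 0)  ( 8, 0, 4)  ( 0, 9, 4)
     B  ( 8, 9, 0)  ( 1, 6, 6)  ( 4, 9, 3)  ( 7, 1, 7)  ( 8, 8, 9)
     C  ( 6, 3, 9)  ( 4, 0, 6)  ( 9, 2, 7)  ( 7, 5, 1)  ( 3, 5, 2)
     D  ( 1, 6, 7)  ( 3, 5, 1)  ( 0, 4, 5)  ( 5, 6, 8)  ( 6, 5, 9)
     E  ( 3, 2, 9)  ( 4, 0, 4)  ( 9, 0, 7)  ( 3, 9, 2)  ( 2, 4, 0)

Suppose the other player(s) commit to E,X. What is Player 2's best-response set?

BR_2 = {R}

u_2(P vs E,X) = 0
u_2(Q vs E,X) = 3
u_2(R vs E,X) = 5
u_2(S vs E,X) = 1
u_2(T vs E,X) = 4
max payoff 5 at {R}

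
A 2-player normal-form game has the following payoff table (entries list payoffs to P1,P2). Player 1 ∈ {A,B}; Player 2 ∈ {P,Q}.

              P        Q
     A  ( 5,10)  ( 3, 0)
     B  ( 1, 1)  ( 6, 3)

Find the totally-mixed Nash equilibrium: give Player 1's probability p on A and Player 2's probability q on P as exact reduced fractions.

P1 indiff ⇒ q·5+(1-q)·3 = q·1+(1-q)·6 ⇒ q(4) = (1-q)(3) ⇒ q = 3/7
P2 indiff ⇒ p·10+(1-p)·1 = p·0+(1-p)·3 ⇒ p(10) = (1-p)(2) ⇒ p = 1/6

(p,q) = (1/6, 3/7)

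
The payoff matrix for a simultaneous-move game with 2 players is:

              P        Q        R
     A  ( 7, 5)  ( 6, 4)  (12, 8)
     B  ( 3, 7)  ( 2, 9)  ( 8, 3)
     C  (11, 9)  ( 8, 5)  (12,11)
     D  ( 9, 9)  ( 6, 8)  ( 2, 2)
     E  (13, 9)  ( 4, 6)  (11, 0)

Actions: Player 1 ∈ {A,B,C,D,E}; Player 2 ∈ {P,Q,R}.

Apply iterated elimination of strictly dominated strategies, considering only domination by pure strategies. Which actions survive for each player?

Remaining: P1:{A,C,E} P2:{P,R}

P1 drop B (A beats it: P:7>3 Q:6>2 R:12>8)
P1 drop D (C beats it: P:11>9 Q:8>6 R:12>2)
P2 drop Q (P beats it: A:5>4 C:9>5 E:9>6)
P1→{A,C,E} P2→{P,R}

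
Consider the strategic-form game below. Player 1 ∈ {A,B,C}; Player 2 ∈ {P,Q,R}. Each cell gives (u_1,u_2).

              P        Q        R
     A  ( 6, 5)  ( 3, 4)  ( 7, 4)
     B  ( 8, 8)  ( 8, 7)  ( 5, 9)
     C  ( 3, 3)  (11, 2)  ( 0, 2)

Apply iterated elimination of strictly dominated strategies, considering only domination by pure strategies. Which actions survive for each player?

P2 drop Q (P beats it: A:5>4 B:8>7 C:3>2)
P1 drop C (A beats it: P:6>3 R:7>0)
P1→{A,B} P2→{P,R}

Survivors P1:{A,B} P2:{P,R}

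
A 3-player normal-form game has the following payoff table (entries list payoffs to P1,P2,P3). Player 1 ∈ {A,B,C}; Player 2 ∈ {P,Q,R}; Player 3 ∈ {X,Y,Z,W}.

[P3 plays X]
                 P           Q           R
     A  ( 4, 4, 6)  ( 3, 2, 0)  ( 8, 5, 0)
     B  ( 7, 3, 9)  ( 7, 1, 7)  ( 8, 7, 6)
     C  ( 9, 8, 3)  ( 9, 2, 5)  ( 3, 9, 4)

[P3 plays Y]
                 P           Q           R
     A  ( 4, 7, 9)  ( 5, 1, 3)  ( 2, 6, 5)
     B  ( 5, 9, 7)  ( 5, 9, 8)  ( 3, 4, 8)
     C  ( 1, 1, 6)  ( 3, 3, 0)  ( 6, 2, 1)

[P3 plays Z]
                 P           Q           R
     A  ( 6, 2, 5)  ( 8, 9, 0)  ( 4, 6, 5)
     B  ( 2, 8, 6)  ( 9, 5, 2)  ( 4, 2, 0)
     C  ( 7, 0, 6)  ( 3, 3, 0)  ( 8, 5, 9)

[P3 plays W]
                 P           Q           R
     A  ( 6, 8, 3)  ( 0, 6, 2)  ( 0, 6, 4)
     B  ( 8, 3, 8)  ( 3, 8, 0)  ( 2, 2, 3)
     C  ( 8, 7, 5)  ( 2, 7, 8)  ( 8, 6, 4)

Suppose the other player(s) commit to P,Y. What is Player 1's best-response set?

P1 best: {B}

u_1(A vs P,Y) = 4
u_1(B vs P,Y) = 5
u_1(C vs P,Y) = 1
max payoff 5 at {B}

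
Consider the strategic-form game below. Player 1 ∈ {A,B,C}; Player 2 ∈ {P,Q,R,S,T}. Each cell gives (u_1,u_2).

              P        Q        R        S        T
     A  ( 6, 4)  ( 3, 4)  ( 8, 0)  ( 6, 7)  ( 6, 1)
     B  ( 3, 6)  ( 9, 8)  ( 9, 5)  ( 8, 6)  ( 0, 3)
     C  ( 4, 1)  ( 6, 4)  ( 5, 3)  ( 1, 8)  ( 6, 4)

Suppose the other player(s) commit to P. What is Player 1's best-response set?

argmax u_1 = {A}

u_1(A vs P) = 6
u_1(B vs P) = 3
u_1(C vs P) = 4
max payoff 6 at {A}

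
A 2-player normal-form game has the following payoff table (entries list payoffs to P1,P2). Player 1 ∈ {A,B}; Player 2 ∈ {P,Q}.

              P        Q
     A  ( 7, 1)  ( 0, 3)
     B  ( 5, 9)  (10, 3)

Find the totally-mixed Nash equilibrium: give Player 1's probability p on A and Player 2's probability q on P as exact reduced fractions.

P1 mixes 3/4 on A; P2 mixes 5/6 on P

P1 indiff ⇒ q·7+(1-q)·0 = q·5+(1-q)·10 ⇒ q(2) = (1-q)(10) ⇒ q = 5/6
P2 indiff ⇒ p·1+(1-p)·9 = p·3+(1-p)·3 ⇒ p(-2) = (1-p)(-6) ⇒ p = 3/4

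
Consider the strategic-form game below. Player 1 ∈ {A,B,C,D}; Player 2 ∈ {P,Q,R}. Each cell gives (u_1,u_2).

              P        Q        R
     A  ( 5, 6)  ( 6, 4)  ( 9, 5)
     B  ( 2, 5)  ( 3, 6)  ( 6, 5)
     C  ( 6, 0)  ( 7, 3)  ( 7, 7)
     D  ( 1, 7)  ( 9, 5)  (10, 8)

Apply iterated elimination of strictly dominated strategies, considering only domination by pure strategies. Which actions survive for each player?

P1 drop B (A beats it: P:5>2 Q:6>3 R:9>6)
P2 drop Q (R beats it: A:5>4 C:7>3 D:8>5)
P1→{A,C,D} P2→{P,R}

Remaining: P1:{A,C,D} P2:{P,R}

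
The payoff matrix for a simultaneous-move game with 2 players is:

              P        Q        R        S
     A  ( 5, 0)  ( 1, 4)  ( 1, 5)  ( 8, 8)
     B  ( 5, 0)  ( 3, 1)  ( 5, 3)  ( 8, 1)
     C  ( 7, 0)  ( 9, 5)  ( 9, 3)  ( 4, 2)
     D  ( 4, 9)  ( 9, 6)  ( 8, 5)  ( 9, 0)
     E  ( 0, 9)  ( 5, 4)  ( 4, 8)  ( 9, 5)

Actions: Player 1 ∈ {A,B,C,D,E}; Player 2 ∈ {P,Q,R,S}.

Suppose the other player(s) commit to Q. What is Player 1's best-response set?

BR_1 = {C,D}

u_1(A vs Q) = 1
u_1(B vs Q) = 3
u_1(C vs Q) = 9
u_1(D vs Q) = 9
u_1(E vs Q) = 5
max payoff 9 at {C,D}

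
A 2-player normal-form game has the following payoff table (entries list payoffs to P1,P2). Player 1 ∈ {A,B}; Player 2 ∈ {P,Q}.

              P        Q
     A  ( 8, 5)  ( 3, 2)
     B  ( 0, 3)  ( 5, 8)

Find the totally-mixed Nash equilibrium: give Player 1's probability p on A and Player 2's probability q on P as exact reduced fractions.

P1 indiff ⇒ q·8+(1-q)·3 = q·0+(1-q)·5 ⇒ q(8) = (1-q)(2) ⇒ q = 1/5
P2 indiff ⇒ p·5+(1-p)·3 = p·2+(1-p)·8 ⇒ p(3) = (1-p)(5) ⇒ p = 5/8

P1 mixes 5/8 on A; P2 mixes 1/5 on P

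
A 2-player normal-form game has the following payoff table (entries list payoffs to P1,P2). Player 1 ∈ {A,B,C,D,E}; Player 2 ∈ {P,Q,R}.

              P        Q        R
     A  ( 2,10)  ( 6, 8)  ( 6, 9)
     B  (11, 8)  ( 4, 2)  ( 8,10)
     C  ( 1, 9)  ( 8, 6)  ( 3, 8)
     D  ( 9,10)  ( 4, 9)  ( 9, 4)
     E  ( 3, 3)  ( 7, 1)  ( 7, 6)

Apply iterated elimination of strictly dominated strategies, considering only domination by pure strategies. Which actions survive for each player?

Survivors P1:{B,D} P2:{P,R}

P1 drop A (E beats it: P:3>2 Q:7>6 R:7>6)
P2 drop Q (P beats it: B:8>2 C:9>6 D:10>9 E:3>1)
P1 drop C (B beats it: P:11>1 R:8>3)
P1 drop E (B beats it: P:11>3 R:8>7)
P1→{B,D} P2→{P,R}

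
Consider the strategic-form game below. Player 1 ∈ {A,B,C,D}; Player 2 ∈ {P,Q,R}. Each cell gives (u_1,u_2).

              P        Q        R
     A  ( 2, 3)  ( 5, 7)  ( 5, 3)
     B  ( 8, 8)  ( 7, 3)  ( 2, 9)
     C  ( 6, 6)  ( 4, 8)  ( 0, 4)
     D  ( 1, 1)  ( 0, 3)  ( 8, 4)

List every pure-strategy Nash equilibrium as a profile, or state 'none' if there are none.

(A,P): not NE [P1→B gives 8>2; P2→Q gives 7>3]
(A,Q): not NE [P1→B gives 7>5]
(A,R): not NE [P1→D gives 8>5; P2→Q gives 7>3]
(B,P): not NE [P2→R gives 9>8]
(B,Q): not NE [P2→R gives 9>3]
(B,R): not NE [P1→D gives 8>2]
(C,P): not NE [P1→B gives 8>6; P2→Q gives 8>6]
(C,Q): not NE [P1→B gives 7>4]
(C,R): not NE [P1→D gives 8>0; P2→Q gives 8>4]
(D,P): not NE [P1→B gives 8>1; P2→R gives 4>1]
(D,Q): not NE [P1→B gives 7>0; P2→R gives 4>3]
(D,R): NE

Nash profiles: (D,R)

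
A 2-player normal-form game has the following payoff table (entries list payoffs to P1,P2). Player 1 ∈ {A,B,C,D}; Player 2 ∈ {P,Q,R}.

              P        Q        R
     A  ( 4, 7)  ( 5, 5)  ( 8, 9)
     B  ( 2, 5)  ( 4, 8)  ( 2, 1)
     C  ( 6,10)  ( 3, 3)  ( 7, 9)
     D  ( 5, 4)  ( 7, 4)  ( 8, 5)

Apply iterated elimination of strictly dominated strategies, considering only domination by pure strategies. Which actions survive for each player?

Survivors P1:{A,C,D} P2:{P,R}

P1 drop B (A beats it: P:4>2 Q:5>4 R:8>2)
P2 drop Q (R beats it: A:9>5 C:9>3 D:5>4)
P1→{A,C,D} P2→{P,R}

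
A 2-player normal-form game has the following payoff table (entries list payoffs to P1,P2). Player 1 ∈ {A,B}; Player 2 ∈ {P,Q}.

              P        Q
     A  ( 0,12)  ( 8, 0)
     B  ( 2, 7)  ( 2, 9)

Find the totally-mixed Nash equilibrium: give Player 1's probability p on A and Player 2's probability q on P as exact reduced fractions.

P1 indiff ⇒ q·0+(1-q)·8 = q·2+(1-q)·2 ⇒ q(-2) = (1-q)(-6) ⇒ q = 3/4
P2 indiff ⇒ p·12+(1-p)·7 = p·0+(1-p)·9 ⇒ p(12) = (1-p)(2) ⇒ p = 1/7

p=1/7, q=3/4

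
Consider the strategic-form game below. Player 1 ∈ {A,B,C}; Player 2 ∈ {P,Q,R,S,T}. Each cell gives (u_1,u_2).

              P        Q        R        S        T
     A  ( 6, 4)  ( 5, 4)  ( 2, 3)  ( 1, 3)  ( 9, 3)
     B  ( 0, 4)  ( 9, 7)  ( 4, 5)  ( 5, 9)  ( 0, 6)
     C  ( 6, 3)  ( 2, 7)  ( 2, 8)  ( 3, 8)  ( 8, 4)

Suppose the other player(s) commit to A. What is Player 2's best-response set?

u_2(P vs A) = 4
u_2(Q vs A) = 4
u_2(R vs A) = 3
u_2(S vs A) = 3
u_2(T vs A) = 3
max payoff 4 at {P,Q}

BR_2 = {P,Q}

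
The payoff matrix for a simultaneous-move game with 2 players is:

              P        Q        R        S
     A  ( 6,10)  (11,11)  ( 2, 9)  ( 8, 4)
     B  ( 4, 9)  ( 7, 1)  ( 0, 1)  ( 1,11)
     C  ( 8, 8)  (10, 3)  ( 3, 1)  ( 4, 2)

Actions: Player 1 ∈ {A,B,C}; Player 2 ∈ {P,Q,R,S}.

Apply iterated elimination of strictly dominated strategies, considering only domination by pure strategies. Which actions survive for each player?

P1 drop B (A beats it: P:6>4 Q:11>7 R:2>0 S:8>1)
P2 drop R (P beats it: A:10>9 C:8>1)
P2 drop S (P beats it: A:10>4 C:8>2)
P1→{A,C} P2→{P,Q}

Survivors P1:{A,C} P2:{P,Q}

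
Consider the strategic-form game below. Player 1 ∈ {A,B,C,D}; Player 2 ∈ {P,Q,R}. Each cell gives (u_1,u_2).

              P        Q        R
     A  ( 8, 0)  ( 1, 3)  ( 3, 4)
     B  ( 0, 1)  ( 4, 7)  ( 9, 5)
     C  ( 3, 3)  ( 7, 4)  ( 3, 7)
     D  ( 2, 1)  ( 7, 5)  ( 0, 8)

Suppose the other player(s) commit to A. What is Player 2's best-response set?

u_2(P vs A) = 0
u_2(Q vs A) = 3
u_2(R vs A) = 4
max payoff 4 at {R}

P2 best: {R}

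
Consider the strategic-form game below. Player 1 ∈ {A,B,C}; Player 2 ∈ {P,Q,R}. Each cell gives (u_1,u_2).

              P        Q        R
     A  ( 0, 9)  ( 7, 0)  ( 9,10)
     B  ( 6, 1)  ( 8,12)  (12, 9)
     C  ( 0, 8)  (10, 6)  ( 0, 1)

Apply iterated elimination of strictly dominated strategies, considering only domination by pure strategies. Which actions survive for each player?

Remaining: P1:{B,C} P2:{P,Q}

P1 drop A (B beats it: P:6>0 Q:8>7 R:12>9)
P2 drop R (Q beats it: B:12>9 C:6>1)
P1→{B,C} P2→{P,Q}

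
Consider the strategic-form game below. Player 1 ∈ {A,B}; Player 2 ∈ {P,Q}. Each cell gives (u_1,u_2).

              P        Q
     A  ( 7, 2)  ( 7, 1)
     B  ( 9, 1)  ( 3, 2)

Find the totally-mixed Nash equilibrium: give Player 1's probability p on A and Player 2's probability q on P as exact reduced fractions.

P1 mixes 1/2 on A; P2 mixes 2/3 on P

P1 indiff ⇒ q·7+(1-q)·7 = q·9+(1-q)·3 ⇒ q(-2) = (1-q)(-4) ⇒ q = 2/3
P2 indiff ⇒ p·2+(1-p)·1 = p·1+(1-p)·2 ⇒ p(1) = (1-p)(1) ⇒ p = 1/2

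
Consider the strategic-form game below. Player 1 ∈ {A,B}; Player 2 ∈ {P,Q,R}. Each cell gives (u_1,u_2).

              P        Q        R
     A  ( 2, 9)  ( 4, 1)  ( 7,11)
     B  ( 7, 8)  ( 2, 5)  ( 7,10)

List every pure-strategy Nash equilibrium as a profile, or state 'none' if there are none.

PSNE = {(A,R), (B,R)}

(A,P): not NE [P1→B gives 7>2; P2→R gives 11>9]
(A,Q): not NE [P2→R gives 11>1]
(A,R): NE
(B,P): not NE [P2→R gives 10>8]
(B,Q): not NE [P1→A gives 4>2; P2→R gives 10>5]
(B,R): NE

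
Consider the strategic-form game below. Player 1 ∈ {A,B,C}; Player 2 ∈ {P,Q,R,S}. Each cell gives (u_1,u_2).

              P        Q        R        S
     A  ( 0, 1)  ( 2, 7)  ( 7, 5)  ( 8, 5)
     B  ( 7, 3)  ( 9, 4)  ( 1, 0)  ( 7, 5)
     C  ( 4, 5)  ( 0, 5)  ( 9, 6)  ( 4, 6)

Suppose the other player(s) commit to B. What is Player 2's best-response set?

P2 best: {S}

u_2(P vs B) = 3
u_2(Q vs B) = 4
u_2(R vs B) = 0
u_2(S vs B) = 5
max payoff 5 at {S}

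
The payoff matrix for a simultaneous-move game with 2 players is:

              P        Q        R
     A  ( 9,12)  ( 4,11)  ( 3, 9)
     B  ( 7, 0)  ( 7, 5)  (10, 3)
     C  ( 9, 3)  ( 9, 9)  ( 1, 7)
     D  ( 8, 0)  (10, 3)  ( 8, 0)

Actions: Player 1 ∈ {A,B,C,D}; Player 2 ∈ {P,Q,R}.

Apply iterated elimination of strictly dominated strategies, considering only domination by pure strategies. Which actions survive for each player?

IESDS → P1:{A,C,D} P2:{P,Q}

P2 drop R (Q beats it: A:11>9 B:5>3 C:9>7 D:3>0)
P1 drop B (C beats it: P:9>7 Q:9>7)
P1→{A,C,D} P2→{P,Q}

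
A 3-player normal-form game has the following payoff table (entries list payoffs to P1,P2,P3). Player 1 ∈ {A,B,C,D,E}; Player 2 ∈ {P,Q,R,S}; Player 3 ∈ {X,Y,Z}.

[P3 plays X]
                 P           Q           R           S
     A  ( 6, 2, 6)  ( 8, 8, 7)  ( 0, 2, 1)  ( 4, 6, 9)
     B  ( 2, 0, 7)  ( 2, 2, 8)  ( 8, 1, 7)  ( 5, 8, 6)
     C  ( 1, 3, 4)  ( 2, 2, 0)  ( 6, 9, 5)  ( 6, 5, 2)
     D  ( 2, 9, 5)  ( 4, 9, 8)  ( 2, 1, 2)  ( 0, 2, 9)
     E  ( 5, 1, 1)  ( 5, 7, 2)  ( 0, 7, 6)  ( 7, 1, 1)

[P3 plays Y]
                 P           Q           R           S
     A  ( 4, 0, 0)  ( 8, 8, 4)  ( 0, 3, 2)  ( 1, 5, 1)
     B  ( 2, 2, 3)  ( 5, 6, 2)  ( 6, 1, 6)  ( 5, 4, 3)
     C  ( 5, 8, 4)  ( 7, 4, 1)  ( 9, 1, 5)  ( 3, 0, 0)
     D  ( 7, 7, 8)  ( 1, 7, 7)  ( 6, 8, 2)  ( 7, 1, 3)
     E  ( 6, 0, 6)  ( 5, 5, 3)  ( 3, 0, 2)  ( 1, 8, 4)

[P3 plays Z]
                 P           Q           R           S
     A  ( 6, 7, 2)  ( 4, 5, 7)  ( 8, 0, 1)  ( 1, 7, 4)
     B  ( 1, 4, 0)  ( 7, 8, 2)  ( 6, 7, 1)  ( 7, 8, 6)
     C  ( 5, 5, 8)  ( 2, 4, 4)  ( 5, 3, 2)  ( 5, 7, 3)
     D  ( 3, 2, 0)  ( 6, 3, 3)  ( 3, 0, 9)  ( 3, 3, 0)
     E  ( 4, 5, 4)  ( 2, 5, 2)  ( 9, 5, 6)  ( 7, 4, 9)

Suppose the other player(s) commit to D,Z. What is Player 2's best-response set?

P2 best: {Q,S}

u_2(P vs D,Z) = 2
u_2(Q vs D,Z) = 3
u_2(R vs D,Z) = 0
u_2(S vs D,Z) = 3
max payoff 3 at {Q,S}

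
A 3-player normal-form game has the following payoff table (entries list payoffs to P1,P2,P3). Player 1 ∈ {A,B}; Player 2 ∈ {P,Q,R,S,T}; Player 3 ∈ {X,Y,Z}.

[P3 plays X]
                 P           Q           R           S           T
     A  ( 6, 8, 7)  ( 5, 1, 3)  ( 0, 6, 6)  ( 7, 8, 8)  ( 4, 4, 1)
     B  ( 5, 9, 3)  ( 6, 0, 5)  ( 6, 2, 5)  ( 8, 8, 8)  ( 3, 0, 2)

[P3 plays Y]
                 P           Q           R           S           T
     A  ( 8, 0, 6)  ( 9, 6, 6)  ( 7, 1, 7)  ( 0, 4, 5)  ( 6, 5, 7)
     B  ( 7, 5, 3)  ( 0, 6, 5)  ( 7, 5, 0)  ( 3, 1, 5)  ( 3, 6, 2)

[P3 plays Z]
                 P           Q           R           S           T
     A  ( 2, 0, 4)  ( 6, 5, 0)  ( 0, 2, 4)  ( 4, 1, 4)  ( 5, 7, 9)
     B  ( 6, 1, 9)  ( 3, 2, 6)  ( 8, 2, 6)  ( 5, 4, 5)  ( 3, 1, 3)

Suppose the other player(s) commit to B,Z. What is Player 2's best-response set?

u_2(P vs B,Z) = 1
u_2(Q vs B,Z) = 2
u_2(R vs B,Z) = 2
u_2(S vs B,Z) = 4
u_2(T vs B,Z) = 1
max payoff 4 at {S}

BR_2 = {S}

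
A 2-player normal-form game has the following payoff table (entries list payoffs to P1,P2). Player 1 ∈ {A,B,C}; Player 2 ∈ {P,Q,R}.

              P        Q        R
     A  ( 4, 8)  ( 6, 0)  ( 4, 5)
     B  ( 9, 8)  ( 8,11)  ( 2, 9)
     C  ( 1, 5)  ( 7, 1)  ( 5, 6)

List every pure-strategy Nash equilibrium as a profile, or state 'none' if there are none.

(A,P): not NE [P1→B gives 9>4]
(A,Q): not NE [P1→B gives 8>6; P2→P gives 8>0]
(A,R): not NE [P1→C gives 5>4; P2→P gives 8>5]
(B,P): not NE [P2→Q gives 11>8]
(B,Q): NE
(B,R): not NE [P1→C gives 5>2; P2→Q gives 11>9]
(C,P): not NE [P1→B gives 9>1; P2→R gives 6>5]
(C,Q): not NE [P1→B gives 8>7; P2→R gives 6>1]
(C,R): NE

NE set: (B,Q), (C,R)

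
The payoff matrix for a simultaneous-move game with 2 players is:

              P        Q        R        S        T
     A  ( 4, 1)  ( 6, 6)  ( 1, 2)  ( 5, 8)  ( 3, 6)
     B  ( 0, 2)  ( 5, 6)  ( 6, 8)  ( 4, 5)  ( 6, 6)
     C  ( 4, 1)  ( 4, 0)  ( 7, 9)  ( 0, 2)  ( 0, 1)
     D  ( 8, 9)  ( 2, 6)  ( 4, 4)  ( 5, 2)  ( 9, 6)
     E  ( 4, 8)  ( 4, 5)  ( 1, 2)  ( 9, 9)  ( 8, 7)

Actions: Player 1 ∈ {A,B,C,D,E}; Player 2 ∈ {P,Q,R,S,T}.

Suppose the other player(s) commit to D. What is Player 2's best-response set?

BR_2 = {P}

u_2(P vs D) = 9
u_2(Q vs D) = 6
u_2(R vs D) = 4
u_2(S vs D) = 2
u_2(T vs D) = 6
max payoff 9 at {P}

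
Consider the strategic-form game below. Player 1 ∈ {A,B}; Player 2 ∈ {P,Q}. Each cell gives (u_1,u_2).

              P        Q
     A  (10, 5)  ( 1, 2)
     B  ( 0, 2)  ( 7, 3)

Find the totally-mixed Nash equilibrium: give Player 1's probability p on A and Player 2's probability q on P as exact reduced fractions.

p=1/4, q=3/8

P1 indiff ⇒ q·10+(1-q)·1 = q·0+(1-q)·7 ⇒ q(10) = (1-q)(6) ⇒ q = 3/8
P2 indiff ⇒ p·5+(1-p)·2 = p·2+(1-p)·3 ⇒ p(3) = (1-p)(1) ⇒ p = 1/4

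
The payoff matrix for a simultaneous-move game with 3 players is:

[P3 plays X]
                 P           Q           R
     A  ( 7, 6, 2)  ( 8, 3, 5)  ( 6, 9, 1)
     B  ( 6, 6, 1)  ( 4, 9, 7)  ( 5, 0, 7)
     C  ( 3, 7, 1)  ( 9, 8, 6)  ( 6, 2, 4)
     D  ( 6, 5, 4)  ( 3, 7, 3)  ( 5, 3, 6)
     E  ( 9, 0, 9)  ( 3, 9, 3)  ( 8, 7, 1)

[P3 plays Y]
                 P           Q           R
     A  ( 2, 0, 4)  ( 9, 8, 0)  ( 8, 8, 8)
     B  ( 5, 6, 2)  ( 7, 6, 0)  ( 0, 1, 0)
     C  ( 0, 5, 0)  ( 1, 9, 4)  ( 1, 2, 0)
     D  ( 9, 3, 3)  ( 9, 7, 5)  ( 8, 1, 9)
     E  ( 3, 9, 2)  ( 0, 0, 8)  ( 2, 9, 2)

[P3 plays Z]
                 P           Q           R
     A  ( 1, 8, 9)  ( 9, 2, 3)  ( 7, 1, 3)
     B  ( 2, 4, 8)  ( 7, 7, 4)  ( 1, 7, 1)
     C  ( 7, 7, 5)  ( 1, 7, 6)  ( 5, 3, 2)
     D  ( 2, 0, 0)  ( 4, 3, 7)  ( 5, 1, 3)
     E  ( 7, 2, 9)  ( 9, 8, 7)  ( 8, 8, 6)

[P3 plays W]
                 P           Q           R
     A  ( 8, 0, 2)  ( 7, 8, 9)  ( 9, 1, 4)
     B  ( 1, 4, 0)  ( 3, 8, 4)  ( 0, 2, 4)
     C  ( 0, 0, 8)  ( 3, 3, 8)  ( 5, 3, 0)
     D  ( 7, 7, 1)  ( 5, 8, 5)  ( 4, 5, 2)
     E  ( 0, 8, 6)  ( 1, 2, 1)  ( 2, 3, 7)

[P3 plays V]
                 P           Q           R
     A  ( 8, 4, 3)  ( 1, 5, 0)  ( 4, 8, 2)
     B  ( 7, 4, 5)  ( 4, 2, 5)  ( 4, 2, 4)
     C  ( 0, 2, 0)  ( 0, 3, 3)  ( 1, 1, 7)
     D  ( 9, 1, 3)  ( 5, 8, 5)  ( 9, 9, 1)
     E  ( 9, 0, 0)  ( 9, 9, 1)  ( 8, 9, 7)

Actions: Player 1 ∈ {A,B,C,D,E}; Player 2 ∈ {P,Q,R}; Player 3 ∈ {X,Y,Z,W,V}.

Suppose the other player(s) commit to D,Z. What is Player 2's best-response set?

argmax u_2 = {Q}

u_2(P vs D,Z) = 0
u_2(Q vs D,Z) = 3
u_2(R vs D,Z) = 1
max payoff 3 at {Q}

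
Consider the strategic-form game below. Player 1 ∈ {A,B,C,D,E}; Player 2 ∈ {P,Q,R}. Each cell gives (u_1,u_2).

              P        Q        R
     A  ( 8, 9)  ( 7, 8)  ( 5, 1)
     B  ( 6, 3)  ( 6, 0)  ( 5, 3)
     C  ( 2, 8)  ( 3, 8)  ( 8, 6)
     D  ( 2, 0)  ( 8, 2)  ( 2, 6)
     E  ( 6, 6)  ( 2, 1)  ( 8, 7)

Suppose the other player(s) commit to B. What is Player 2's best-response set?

u_2(P vs B) = 3
u_2(Q vs B) = 0
u_2(R vs B) = 3
max payoff 3 at {P,R}

BR_2 = {P,R}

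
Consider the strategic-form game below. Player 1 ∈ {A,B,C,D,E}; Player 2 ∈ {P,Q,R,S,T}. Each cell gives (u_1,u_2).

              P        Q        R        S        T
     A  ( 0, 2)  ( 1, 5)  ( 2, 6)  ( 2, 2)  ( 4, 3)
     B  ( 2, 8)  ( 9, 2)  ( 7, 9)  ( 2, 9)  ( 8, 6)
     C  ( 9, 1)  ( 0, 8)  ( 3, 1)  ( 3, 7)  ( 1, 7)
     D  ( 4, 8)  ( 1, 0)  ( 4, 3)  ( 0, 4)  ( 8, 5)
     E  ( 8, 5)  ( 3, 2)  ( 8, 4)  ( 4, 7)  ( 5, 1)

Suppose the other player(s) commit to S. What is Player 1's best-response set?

u_1(A vs S) = 2
u_1(B vs S) = 2
u_1(C vs S) = 3
u_1(D vs S) = 0
u_1(E vs S) = 4
max payoff 4 at {E}

BR_1 = {E}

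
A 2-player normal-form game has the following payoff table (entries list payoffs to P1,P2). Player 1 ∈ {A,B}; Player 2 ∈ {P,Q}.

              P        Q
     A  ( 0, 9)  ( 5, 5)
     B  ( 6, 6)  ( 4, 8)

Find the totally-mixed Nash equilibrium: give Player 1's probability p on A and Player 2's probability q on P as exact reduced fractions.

P1 indiff ⇒ q·0+(1-q)·5 = q·6+(1-q)·4 ⇒ q(-6) = (1-q)(-1) ⇒ q = 1/7
P2 indiff ⇒ p·9+(1-p)·6 = p·5+(1-p)·8 ⇒ p(4) = (1-p)(2) ⇒ p = 1/3

p=1/3, q=1/7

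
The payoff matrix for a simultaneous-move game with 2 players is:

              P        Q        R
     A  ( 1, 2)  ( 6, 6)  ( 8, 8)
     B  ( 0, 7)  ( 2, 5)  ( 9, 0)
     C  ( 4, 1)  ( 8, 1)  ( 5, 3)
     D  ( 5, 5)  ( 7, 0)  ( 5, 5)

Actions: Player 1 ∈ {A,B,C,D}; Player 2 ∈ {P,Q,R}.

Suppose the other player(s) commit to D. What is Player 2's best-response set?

u_2(P vs D) = 5
u_2(Q vs D) = 0
u_2(R vs D) = 5
max payoff 5 at {P,R}

BR_2 = {P,R}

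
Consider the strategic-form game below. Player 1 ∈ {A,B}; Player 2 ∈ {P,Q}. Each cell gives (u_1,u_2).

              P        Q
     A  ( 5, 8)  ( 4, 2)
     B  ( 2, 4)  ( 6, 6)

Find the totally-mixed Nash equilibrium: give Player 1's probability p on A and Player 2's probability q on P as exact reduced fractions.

(p,q) = (1/4, 2/5)

P1 indiff ⇒ q·5+(1-q)·4 = q·2+(1-q)·6 ⇒ q(3) = (1-q)(2) ⇒ q = 2/5
P2 indiff ⇒ p·8+(1-p)·4 = p·2+(1-p)·6 ⇒ p(6) = (1-p)(2) ⇒ p = 1/4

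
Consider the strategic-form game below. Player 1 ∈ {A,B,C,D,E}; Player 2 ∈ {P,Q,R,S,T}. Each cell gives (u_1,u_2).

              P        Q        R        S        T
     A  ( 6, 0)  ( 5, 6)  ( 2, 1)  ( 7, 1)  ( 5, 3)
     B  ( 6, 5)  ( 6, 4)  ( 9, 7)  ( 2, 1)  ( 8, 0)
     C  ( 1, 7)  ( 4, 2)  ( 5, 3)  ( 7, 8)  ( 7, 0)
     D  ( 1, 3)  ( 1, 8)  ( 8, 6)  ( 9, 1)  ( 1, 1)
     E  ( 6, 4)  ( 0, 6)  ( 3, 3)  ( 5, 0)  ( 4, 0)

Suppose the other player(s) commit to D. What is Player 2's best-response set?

argmax u_2 = {Q}

u_2(P vs D) = 3
u_2(Q vs D) = 8
u_2(R vs D) = 6
u_2(S vs D) = 1
u_2(T vs D) = 1
max payoff 8 at {Q}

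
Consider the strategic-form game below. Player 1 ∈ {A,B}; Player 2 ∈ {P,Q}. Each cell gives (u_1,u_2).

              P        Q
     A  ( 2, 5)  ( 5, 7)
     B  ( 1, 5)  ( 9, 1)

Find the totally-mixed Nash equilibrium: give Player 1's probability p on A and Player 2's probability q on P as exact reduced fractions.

P1 indiff ⇒ q·2+(1-q)·5 = q·1+(1-q)·9 ⇒ q(1) = (1-q)(4) ⇒ q = 4/5
P2 indiff ⇒ p·5+(1-p)·5 = p·7+(1-p)·1 ⇒ p(-2) = (1-p)(-4) ⇒ p = 2/3

p=2/3, q=4/5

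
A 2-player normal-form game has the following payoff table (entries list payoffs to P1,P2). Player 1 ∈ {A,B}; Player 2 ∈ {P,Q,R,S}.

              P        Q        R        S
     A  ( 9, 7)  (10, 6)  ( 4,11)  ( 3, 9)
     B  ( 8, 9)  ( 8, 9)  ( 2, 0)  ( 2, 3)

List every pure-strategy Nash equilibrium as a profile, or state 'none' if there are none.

NE set: (A,R)

(A,P): not NE [P2→R gives 11>7]
(A,Q): not NE [P2→R gives 11>6]
(A,R): NE
(A,S): not NE [P2→R gives 11>9]
(B,P): not NE [P1→A gives 9>8]
(B,Q): not NE [P1→A gives 10>8]
(B,R): not NE [P1→A gives 4>2; P2→Q gives 9>0]
(B,S): not NE [P1→A gives 3>2; P2→Q gives 9>3]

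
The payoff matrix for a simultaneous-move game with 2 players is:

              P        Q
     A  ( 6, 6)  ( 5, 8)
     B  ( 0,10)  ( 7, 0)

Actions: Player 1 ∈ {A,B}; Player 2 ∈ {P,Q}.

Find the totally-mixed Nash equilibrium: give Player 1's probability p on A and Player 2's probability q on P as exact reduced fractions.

P1 indiff ⇒ q·6+(1-q)·5 = q·0+(1-q)·7 ⇒ q(6) = (1-q)(2) ⇒ q = 1/4
P2 indiff ⇒ p·6+(1-p)·10 = p·8+(1-p)·0 ⇒ p(-2) = (1-p)(-10) ⇒ p = 5/6

p=5/6, q=1/4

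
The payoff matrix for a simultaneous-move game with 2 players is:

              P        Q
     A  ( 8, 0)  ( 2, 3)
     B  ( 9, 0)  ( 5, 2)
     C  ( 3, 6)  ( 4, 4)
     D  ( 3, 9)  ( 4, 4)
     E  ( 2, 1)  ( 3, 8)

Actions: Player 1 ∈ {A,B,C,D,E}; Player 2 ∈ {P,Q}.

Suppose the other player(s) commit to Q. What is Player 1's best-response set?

BR_1 = {B}

u_1(A vs Q) = 2
u_1(B vs Q) = 5
u_1(C vs Q) = 4
u_1(D vs Q) = 4
u_1(E vs Q) = 3
max payoff 5 at {B}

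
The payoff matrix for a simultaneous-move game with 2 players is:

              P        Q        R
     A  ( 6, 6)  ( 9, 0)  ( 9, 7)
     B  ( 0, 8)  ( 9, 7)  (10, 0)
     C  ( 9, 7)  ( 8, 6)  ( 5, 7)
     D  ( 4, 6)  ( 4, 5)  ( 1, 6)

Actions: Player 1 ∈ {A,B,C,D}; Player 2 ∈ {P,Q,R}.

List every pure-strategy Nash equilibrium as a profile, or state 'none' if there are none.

(A,P): not NE [P1→C gives 9>6; P2→R gives 7>6]
(A,Q): not NE [P2→R gives 7>0]
(A,R): not NE [P1→B gives 10>9]
(B,P): not NE [P1→C gives 9>0]
(B,Q): not NE [P2→P gives 8>7]
(B,R): not NE [P2→P gives 8>0]
(C,P): NE
(C,Q): not NE [P1→B gives 9>8; P2→R gives 7>6]
(C,R): not NE [P1→B gives 10>5]
(D,P): not NE [P1→C gives 9>4]
(D,Q): not NE [P1→B gives 9>4; P2→R gives 6>5]
(D,R): not NE [P1→B gives 10>1]

NE set: (C,P)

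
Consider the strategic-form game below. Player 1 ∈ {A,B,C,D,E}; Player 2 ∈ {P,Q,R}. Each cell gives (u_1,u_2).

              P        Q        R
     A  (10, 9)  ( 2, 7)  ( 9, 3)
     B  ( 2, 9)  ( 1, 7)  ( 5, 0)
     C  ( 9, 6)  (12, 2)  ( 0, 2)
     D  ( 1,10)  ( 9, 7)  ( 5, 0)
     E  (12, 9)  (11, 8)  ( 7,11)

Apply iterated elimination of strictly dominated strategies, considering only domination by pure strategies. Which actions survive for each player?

P1 drop B (A beats it: P:10>2 Q:2>1 R:9>5)
P1 drop D (E beats it: P:12>1 Q:11>9 R:7>5)
P2 drop Q (P beats it: A:9>7 C:6>2 E:9>8)
P1 drop C (A beats it: P:10>9 R:9>0)
P1→{A,E} P2→{P,R}

Remaining: P1:{A,E} P2:{P,R}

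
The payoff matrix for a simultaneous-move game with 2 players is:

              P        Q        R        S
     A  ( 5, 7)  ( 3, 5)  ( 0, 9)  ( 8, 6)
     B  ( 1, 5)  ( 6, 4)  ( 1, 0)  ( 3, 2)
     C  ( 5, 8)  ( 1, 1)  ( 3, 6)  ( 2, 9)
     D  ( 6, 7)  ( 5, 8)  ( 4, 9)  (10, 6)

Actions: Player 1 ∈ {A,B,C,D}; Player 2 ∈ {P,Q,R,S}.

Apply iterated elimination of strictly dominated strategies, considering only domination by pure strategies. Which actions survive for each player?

IESDS → P1:{B,D} P2:{P,Q,R}

P1 drop A (D beats it: P:6>5 Q:5>3 R:4>0 S:10>8)
P1 drop C (D beats it: P:6>5 Q:5>1 R:4>3 S:10>2)
P2 drop S (P beats it: B:5>2 D:7>6)
P1→{B,D} P2→{P,Q,R}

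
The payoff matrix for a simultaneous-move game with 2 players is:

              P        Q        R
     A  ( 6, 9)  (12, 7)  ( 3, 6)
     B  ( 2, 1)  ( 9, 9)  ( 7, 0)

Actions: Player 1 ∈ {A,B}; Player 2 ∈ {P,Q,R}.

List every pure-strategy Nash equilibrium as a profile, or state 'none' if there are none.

(A,P): NE
(A,Q): not NE [P2→P gives 9>7]
(A,R): not NE [P1→B gives 7>3; P2→P gives 9>6]
(B,P): not NE [P1→A gives 6>2; P2→Q gives 9>1]
(B,Q): not NE [P1→A gives 12>9]
(B,R): not NE [P2→Q gives 9>0]

PSNE = {(A,P)}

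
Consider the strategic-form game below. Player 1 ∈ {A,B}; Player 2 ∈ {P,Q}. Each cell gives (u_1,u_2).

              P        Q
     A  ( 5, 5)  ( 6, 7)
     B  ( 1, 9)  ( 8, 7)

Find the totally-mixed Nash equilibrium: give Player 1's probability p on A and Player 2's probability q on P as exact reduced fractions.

(p,q) = (1/2, 1/3)

P1 indiff ⇒ q·5+(1-q)·6 = q·1+(1-q)·8 ⇒ q(4) = (1-q)(2) ⇒ q = 1/3
P2 indiff ⇒ p·5+(1-p)·9 = p·7+(1-p)·7 ⇒ p(-2) = (1-p)(-2) ⇒ p = 1/2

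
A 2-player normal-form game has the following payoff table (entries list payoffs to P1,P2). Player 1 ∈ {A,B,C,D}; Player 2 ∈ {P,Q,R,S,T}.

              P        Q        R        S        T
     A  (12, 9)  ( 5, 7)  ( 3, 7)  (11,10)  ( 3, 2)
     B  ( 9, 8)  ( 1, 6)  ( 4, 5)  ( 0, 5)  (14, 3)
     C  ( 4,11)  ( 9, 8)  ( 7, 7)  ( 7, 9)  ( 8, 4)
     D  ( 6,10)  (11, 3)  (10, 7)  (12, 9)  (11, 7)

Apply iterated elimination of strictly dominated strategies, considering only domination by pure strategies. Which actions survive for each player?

P1 drop C (D beats it: P:6>4 Q:11>9 R:10>7 S:12>7 T:11>8)
P2 drop Q (P beats it: A:9>7 B:8>6 D:10>3)
P2 drop R (P beats it: A:9>7 B:8>5 D:10>7)
P2 drop T (P beats it: A:9>2 B:8>3 D:10>7)
P1 drop B (A beats it: P:12>9 S:11>0)
P1→{A,D} P2→{P,S}

Remaining: P1:{A,D} P2:{P,S}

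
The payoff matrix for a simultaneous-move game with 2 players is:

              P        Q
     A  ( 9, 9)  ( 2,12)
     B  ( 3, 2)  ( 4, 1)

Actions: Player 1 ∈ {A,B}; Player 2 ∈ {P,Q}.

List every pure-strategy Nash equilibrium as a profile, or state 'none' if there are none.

No pure NE.

(A,P): not NE [P2→Q gives 12>9]
(A,Q): not NE [P1→B gives 4>2]
(B,P): not NE [P1→A gives 9>3]
(B,Q): not NE [P2→P gives 2>1]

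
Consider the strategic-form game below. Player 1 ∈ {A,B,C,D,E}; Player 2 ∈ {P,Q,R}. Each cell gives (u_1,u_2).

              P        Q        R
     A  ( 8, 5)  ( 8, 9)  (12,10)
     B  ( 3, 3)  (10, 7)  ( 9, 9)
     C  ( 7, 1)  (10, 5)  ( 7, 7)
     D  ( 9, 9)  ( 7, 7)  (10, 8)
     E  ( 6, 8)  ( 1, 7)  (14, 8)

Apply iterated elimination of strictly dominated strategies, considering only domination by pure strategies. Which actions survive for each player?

Remaining: P1:{A,D,E} P2:{P,R}

P2 drop Q (R beats it: A:10>9 B:9>7 C:7>5 D:8>7 E:8>7)
P1 drop B (A beats it: P:8>3 R:12>9)
P1 drop C (A beats it: P:8>7 R:12>7)
P1→{A,D,E} P2→{P,R}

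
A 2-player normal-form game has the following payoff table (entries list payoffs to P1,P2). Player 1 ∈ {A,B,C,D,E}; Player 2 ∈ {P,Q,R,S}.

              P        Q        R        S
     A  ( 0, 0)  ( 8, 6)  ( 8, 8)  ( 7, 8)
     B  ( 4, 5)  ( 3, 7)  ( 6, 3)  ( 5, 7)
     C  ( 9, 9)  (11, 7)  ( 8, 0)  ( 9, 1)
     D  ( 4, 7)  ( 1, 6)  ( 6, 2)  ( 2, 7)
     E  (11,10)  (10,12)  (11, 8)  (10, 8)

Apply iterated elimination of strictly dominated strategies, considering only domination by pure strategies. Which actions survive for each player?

Survivors P1:{C,E} P2:{P,Q}

P1 drop A (E beats it: P:11>0 Q:10>8 R:11>8 S:10>7)
P1 drop B (C beats it: P:9>4 Q:11>3 R:8>6 S:9>5)
P1 drop D (C beats it: P:9>4 Q:11>1 R:8>6 S:9>2)
P2 drop R (P beats it: C:9>0 E:10>8)
P2 drop S (P beats it: C:9>1 E:10>8)
P1→{C,E} P2→{P,Q}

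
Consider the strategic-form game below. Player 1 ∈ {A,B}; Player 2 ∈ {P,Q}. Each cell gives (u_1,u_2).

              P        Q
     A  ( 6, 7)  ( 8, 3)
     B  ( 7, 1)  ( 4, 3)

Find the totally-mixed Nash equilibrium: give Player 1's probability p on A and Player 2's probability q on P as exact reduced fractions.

(p,q) = (1/3, 4/5)

P1 indiff ⇒ q·6+(1-q)·8 = q·7+(1-q)·4 ⇒ q(-1) = (1-q)(-4) ⇒ q = 4/5
P2 indiff ⇒ p·7+(1-p)·1 = p·3+(1-p)·3 ⇒ p(4) = (1-p)(2) ⇒ p = 1/3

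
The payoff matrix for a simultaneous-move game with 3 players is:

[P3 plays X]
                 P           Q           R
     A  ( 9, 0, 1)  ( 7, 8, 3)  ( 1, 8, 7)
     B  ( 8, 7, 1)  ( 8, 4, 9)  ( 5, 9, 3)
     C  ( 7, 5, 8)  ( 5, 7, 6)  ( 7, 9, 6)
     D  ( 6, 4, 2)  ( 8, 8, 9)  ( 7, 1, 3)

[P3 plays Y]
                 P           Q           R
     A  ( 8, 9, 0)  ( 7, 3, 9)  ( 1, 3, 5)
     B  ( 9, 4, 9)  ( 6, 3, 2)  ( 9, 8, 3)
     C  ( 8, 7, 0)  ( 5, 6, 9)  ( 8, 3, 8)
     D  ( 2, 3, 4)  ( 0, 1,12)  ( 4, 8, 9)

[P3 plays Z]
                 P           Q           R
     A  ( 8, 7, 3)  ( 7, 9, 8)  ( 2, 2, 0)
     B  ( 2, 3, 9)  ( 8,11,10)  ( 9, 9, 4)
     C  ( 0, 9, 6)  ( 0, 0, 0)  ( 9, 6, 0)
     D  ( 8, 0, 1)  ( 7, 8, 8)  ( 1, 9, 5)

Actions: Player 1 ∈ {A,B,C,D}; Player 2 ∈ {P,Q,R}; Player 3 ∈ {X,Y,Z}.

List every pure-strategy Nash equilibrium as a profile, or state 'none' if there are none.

(A,P,X): not NE [P2→R gives 8>0; P3→Z gives 3>1]
(A,P,Y): not NE [P1→B gives 9>8; P3→Z gives 3>0]
(A,P,Z): not NE [P2→Q gives 9>7]
(A,Q,X): not NE [P1→D gives 8>7; P3→Y gives 9>3]
(A,Q,Y): not NE [P2→P gives 9>3]
(A,Q,Z): not NE [P1→B gives 8>7; P3→Y gives 9>8]
(A,R,X): not NE [P1→D gives 7>1]
(A,R,Y): not NE [P1→B gives 9>1; P2→P gives 9>3; P3→X gives 7>5]
(A,R,Z): not NE [P1→C gives 9>2; P2→Q gives 9>2; P3→X gives 7>0]
(B,P,X): not NE [P1→A gives 9>8; P2→R gives 9>7; P3→Z gives 9>1]
(B,P,Y): not NE [P2→R gives 8>4]
(B,P,Z): not NE [P1→D gives 8>2; P2→Q gives 11>3]
(B,Q,X): not NE [P2→R gives 9>4; P3→Z gives 10>9]
(B,Q,Y): not NE [P1→A gives 7>6; P2→R gives 8>3; P3→Z gives 10>2]
(B,Q,Z): NE
(B,R,X): not NE [P1→D gives 7>5; P3→Z gives 4>3]
(B,R,Y): not NE [P3→Z gives 4>3]
(B,R,Z): not NE [P2→Q gives 11>9]
(C,P,X): not NE [P1→A gives 9>7; P2→R gives 9>5]
(C,P,Y): not NE [P1→B gives 9>8; P3→X gives 8>0]
(C,P,Z): not NE [P1→D gives 8>0; P3→X gives 8>6]
(C,Q,X): not NE [P1→D gives 8>5; P2→R gives 9>7; P3→Y gives 9>6]
(C,Q,Y): not NE [P1→A gives 7>5; P2→P gives 7>6]
(C,Q,Z): not NE [P1→B gives 8>0; P2→P gives 9>0; P3→Y gives 9>0]
(C,R,X): not NE [P3→Y gives 8>6]
(C,R,Y): not NE [P1→B gives 9>8; P2→P gives 7>3]
(C,R,Z): not NE [P2→P gives 9>6; P3→Y gives 8>0]
(D,P,X): not NE [P1→A gives 9>6; P2→Q gives 8>4; P3→Y gives 4>2]
(D,P,Y): not NE [P1→B gives 9>2; P2→R gives 8>3]
(D,P,Z): not NE [P2→R gives 9>0; P3→Y gives 4>1]
(D,Q,X): not NE [P3→Y gives 12>9]
(D,Q,Y): not NE [P1→A gives 7>0; P2→R gives 8>1]
(D,Q,Z): not NE [P1→B gives 8>7; P2→R gives 9>8; P3→Y gives 12>8]
(D,R,X): not NE [P2→Q gives 8>1; P3→Y gives 9>3]
(D,R,Y): not NE [P1→B gives 9>4]
(D,R,Z): not NE [P1→C gives 9>1; P3→Y gives 9>5]

NE set: (B,Q,Z)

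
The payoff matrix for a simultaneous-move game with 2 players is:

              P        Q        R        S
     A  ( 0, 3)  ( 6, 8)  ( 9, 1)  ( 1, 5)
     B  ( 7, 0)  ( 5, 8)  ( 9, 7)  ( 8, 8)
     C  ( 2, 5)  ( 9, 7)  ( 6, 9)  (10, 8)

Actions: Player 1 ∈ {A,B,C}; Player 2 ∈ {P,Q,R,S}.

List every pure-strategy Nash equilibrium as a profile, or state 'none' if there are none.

No pure NE.

(A,P): not NE [P1→B gives 7>0; P2→Q gives 8>3]
(A,Q): not NE [P1→C gives 9>6]
(A,R): not NE [P2→Q gives 8>1]
(A,S): not NE [P1→C gives 10>1; P2→Q gives 8>5]
(B,P): not NE [P2→S gives 8>0]
(B,Q): not NE [P1→C gives 9>5]
(B,R): not NE [P2→S gives 8>7]
(B,S): not NE [P1→C gives 10>8]
(C,P): not NE [P1→B gives 7>2; P2→R gives 9>5]
(C,Q): not NE [P2→R gives 9>7]
(C,R): not NE [P1→B gives 9>6]
(C,S): not NE [P2→R gives 9>8]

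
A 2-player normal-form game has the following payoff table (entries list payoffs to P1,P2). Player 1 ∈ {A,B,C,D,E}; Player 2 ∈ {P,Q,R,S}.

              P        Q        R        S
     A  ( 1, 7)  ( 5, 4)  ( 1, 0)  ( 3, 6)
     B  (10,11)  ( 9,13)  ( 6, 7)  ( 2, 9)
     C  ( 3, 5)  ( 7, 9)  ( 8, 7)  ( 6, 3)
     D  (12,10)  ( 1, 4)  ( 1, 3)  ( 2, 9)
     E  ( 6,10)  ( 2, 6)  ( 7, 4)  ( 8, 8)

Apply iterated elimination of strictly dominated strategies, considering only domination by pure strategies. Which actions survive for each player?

IESDS → P1:{B,D} P2:{P,Q}

P1 drop A (C beats it: P:3>1 Q:7>5 R:8>1 S:6>3)
P2 drop R (Q beats it: B:13>7 C:9>7 D:4>3 E:6>4)
P2 drop S (P beats it: B:11>9 C:5>3 D:10>9 E:10>8)
P1 drop C (B beats it: P:10>3 Q:9>7)
P1 drop E (B beats it: P:10>6 Q:9>2)
P1→{B,D} P2→{P,Q}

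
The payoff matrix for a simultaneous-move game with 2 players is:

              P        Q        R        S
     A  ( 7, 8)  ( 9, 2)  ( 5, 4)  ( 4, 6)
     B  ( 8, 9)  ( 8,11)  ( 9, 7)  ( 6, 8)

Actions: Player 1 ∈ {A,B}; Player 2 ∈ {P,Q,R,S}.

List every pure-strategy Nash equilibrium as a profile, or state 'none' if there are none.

Equilibria: none

(A,P): not NE [P1→B gives 8>7]
(A,Q): not NE [P2→P gives 8>2]
(A,R): not NE [P1→B gives 9>5; P2→P gives 8>4]
(A,S): not NE [P1→B gives 6>4; P2→P gives 8>6]
(B,P): not NE [P2→Q gives 11>9]
(B,Q): not NE [P1→A gives 9>8]
(B,R): not NE [P2→Q gives 11>7]
(B,S): not NE [P2→Q gives 11>8]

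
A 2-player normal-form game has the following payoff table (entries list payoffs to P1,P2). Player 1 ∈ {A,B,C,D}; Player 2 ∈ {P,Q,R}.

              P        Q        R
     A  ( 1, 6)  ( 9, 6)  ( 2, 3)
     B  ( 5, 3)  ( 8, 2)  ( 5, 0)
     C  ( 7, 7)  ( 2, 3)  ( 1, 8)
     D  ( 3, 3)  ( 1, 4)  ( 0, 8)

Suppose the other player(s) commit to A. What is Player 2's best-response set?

P2 best: {P,Q}

u_2(P vs A) = 6
u_2(Q vs A) = 6
u_2(R vs A) = 3
max payoff 6 at {P,Q}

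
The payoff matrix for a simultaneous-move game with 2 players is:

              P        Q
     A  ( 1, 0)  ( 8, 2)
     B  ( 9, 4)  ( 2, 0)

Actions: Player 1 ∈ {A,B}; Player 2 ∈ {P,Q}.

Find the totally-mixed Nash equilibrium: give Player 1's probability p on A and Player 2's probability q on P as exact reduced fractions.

P1 indiff ⇒ q·1+(1-q)·8 = q·9+(1-q)·2 ⇒ q(-8) = (1-q)(-6) ⇒ q = 3/7
P2 indiff ⇒ p·0+(1-p)·4 = p·2+(1-p)·0 ⇒ p(-2) = (1-p)(-4) ⇒ p = 2/3

p=2/3, q=3/7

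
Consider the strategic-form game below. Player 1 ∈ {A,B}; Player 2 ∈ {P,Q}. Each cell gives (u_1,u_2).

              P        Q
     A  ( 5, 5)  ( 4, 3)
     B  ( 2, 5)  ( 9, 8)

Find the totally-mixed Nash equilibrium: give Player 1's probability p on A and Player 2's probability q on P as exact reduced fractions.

P1 indiff ⇒ q·5+(1-q)·4 = q·2+(1-q)·9 ⇒ q(3) = (1-q)(5) ⇒ q = 5/8
P2 indiff ⇒ p·5+(1-p)·5 = p·3+(1-p)·8 ⇒ p(2) = (1-p)(3) ⇒ p = 3/5

(p,q) = (3/5, 5/8)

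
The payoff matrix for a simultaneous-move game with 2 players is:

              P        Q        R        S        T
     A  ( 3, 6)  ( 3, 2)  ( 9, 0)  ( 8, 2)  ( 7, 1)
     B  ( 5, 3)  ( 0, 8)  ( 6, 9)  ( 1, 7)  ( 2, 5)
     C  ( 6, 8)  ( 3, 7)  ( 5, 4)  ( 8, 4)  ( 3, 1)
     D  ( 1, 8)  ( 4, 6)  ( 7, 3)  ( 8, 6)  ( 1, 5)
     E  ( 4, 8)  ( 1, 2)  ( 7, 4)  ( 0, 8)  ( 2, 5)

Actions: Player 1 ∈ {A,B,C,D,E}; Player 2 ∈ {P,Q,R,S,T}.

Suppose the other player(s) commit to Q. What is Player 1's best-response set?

u_1(A vs Q) = 3
u_1(B vs Q) = 0
u_1(C vs Q) = 3
u_1(D vs Q) = 4
u_1(E vs Q) = 1
max payoff 4 at {D}

BR_1 = {D}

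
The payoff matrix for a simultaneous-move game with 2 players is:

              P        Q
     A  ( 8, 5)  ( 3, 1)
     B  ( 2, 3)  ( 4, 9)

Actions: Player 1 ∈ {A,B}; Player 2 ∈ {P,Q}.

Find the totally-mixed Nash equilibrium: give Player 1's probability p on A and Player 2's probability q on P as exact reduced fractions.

P1 indiff ⇒ q·8+(1-q)·3 = q·2+(1-q)·4 ⇒ q(6) = (1-q)(1) ⇒ q = 1/7
P2 indiff ⇒ p·5+(1-p)·3 = p·1+(1-p)·9 ⇒ p(4) = (1-p)(6) ⇒ p = 3/5

P1 mixes 3/5 on A; P2 mixes 1/7 on P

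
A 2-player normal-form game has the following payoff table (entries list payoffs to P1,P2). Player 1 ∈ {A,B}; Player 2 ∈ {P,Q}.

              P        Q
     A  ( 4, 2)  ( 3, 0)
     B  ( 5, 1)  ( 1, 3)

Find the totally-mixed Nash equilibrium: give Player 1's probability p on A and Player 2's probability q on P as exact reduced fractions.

P1 mixes 1/2 on A; P2 mixes 2/3 on P

P1 indiff ⇒ q·4+(1-q)·3 = q·5+(1-q)·1 ⇒ q(-1) = (1-q)(-2) ⇒ q = 2/3
P2 indiff ⇒ p·2+(1-p)·1 = p·0+(1-p)·3 ⇒ p(2) = (1-p)(2) ⇒ p = 1/2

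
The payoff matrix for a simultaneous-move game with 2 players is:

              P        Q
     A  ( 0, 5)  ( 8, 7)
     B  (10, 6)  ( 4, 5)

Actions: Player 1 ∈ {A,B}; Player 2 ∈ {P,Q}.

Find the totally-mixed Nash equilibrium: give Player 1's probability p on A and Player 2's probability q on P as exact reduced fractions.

P1 mixes 1/3 on A; P2 mixes 2/7 on P

P1 indiff ⇒ q·0+(1-q)·8 = q·10+(1-q)·4 ⇒ q(-10) = (1-q)(-4) ⇒ q = 2/7
P2 indiff ⇒ p·5+(1-p)·6 = p·7+(1-p)·5 ⇒ p(-2) = (1-p)(-1) ⇒ p = 1/3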